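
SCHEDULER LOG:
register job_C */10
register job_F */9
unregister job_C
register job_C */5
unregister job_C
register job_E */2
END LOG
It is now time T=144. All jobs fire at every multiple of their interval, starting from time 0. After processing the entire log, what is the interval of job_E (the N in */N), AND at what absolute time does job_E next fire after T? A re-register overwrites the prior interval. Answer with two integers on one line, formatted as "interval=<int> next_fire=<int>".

Op 1: register job_C */10 -> active={job_C:*/10}
Op 2: register job_F */9 -> active={job_C:*/10, job_F:*/9}
Op 3: unregister job_C -> active={job_F:*/9}
Op 4: register job_C */5 -> active={job_C:*/5, job_F:*/9}
Op 5: unregister job_C -> active={job_F:*/9}
Op 6: register job_E */2 -> active={job_E:*/2, job_F:*/9}
Final interval of job_E = 2
Next fire of job_E after T=144: (144//2+1)*2 = 146

Answer: interval=2 next_fire=146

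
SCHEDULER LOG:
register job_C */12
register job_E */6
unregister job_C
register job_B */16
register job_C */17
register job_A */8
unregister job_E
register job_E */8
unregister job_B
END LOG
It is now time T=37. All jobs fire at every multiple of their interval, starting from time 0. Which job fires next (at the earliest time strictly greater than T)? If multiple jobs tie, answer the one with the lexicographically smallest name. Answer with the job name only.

Op 1: register job_C */12 -> active={job_C:*/12}
Op 2: register job_E */6 -> active={job_C:*/12, job_E:*/6}
Op 3: unregister job_C -> active={job_E:*/6}
Op 4: register job_B */16 -> active={job_B:*/16, job_E:*/6}
Op 5: register job_C */17 -> active={job_B:*/16, job_C:*/17, job_E:*/6}
Op 6: register job_A */8 -> active={job_A:*/8, job_B:*/16, job_C:*/17, job_E:*/6}
Op 7: unregister job_E -> active={job_A:*/8, job_B:*/16, job_C:*/17}
Op 8: register job_E */8 -> active={job_A:*/8, job_B:*/16, job_C:*/17, job_E:*/8}
Op 9: unregister job_B -> active={job_A:*/8, job_C:*/17, job_E:*/8}
  job_A: interval 8, next fire after T=37 is 40
  job_C: interval 17, next fire after T=37 is 51
  job_E: interval 8, next fire after T=37 is 40
Earliest = 40, winner (lex tiebreak) = job_A

Answer: job_A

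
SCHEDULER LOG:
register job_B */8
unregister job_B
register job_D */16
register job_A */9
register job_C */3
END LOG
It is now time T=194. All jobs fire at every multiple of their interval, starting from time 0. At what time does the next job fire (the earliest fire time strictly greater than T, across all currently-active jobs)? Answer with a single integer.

Op 1: register job_B */8 -> active={job_B:*/8}
Op 2: unregister job_B -> active={}
Op 3: register job_D */16 -> active={job_D:*/16}
Op 4: register job_A */9 -> active={job_A:*/9, job_D:*/16}
Op 5: register job_C */3 -> active={job_A:*/9, job_C:*/3, job_D:*/16}
  job_A: interval 9, next fire after T=194 is 198
  job_C: interval 3, next fire after T=194 is 195
  job_D: interval 16, next fire after T=194 is 208
Earliest fire time = 195 (job job_C)

Answer: 195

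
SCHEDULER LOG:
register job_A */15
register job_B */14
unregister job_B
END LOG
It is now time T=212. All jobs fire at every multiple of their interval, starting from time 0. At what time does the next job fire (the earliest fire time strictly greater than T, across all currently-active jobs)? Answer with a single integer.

Op 1: register job_A */15 -> active={job_A:*/15}
Op 2: register job_B */14 -> active={job_A:*/15, job_B:*/14}
Op 3: unregister job_B -> active={job_A:*/15}
  job_A: interval 15, next fire after T=212 is 225
Earliest fire time = 225 (job job_A)

Answer: 225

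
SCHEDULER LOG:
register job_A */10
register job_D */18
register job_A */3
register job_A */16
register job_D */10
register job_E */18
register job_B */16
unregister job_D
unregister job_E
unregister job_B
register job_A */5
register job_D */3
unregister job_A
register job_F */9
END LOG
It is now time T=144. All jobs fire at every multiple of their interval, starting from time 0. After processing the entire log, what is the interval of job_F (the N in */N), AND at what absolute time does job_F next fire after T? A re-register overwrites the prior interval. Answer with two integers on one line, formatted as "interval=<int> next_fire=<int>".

Answer: interval=9 next_fire=153

Derivation:
Op 1: register job_A */10 -> active={job_A:*/10}
Op 2: register job_D */18 -> active={job_A:*/10, job_D:*/18}
Op 3: register job_A */3 -> active={job_A:*/3, job_D:*/18}
Op 4: register job_A */16 -> active={job_A:*/16, job_D:*/18}
Op 5: register job_D */10 -> active={job_A:*/16, job_D:*/10}
Op 6: register job_E */18 -> active={job_A:*/16, job_D:*/10, job_E:*/18}
Op 7: register job_B */16 -> active={job_A:*/16, job_B:*/16, job_D:*/10, job_E:*/18}
Op 8: unregister job_D -> active={job_A:*/16, job_B:*/16, job_E:*/18}
Op 9: unregister job_E -> active={job_A:*/16, job_B:*/16}
Op 10: unregister job_B -> active={job_A:*/16}
Op 11: register job_A */5 -> active={job_A:*/5}
Op 12: register job_D */3 -> active={job_A:*/5, job_D:*/3}
Op 13: unregister job_A -> active={job_D:*/3}
Op 14: register job_F */9 -> active={job_D:*/3, job_F:*/9}
Final interval of job_F = 9
Next fire of job_F after T=144: (144//9+1)*9 = 153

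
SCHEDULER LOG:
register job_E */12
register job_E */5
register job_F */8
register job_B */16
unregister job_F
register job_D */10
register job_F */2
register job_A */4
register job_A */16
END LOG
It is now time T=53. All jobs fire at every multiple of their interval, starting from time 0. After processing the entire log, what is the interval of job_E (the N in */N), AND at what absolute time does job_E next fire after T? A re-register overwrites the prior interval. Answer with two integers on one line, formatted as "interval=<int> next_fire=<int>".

Answer: interval=5 next_fire=55

Derivation:
Op 1: register job_E */12 -> active={job_E:*/12}
Op 2: register job_E */5 -> active={job_E:*/5}
Op 3: register job_F */8 -> active={job_E:*/5, job_F:*/8}
Op 4: register job_B */16 -> active={job_B:*/16, job_E:*/5, job_F:*/8}
Op 5: unregister job_F -> active={job_B:*/16, job_E:*/5}
Op 6: register job_D */10 -> active={job_B:*/16, job_D:*/10, job_E:*/5}
Op 7: register job_F */2 -> active={job_B:*/16, job_D:*/10, job_E:*/5, job_F:*/2}
Op 8: register job_A */4 -> active={job_A:*/4, job_B:*/16, job_D:*/10, job_E:*/5, job_F:*/2}
Op 9: register job_A */16 -> active={job_A:*/16, job_B:*/16, job_D:*/10, job_E:*/5, job_F:*/2}
Final interval of job_E = 5
Next fire of job_E after T=53: (53//5+1)*5 = 55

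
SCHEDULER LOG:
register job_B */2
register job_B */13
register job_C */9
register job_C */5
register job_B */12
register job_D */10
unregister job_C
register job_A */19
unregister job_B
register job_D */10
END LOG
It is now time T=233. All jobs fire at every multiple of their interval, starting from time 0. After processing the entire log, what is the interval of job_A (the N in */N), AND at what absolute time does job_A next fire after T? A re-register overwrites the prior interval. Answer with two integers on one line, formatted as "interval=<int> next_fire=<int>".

Op 1: register job_B */2 -> active={job_B:*/2}
Op 2: register job_B */13 -> active={job_B:*/13}
Op 3: register job_C */9 -> active={job_B:*/13, job_C:*/9}
Op 4: register job_C */5 -> active={job_B:*/13, job_C:*/5}
Op 5: register job_B */12 -> active={job_B:*/12, job_C:*/5}
Op 6: register job_D */10 -> active={job_B:*/12, job_C:*/5, job_D:*/10}
Op 7: unregister job_C -> active={job_B:*/12, job_D:*/10}
Op 8: register job_A */19 -> active={job_A:*/19, job_B:*/12, job_D:*/10}
Op 9: unregister job_B -> active={job_A:*/19, job_D:*/10}
Op 10: register job_D */10 -> active={job_A:*/19, job_D:*/10}
Final interval of job_A = 19
Next fire of job_A after T=233: (233//19+1)*19 = 247

Answer: interval=19 next_fire=247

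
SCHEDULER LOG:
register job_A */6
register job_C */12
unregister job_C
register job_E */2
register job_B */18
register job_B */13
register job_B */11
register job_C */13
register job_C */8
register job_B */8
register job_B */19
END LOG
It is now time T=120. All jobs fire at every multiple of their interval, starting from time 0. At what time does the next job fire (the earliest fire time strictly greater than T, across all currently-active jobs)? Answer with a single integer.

Answer: 122

Derivation:
Op 1: register job_A */6 -> active={job_A:*/6}
Op 2: register job_C */12 -> active={job_A:*/6, job_C:*/12}
Op 3: unregister job_C -> active={job_A:*/6}
Op 4: register job_E */2 -> active={job_A:*/6, job_E:*/2}
Op 5: register job_B */18 -> active={job_A:*/6, job_B:*/18, job_E:*/2}
Op 6: register job_B */13 -> active={job_A:*/6, job_B:*/13, job_E:*/2}
Op 7: register job_B */11 -> active={job_A:*/6, job_B:*/11, job_E:*/2}
Op 8: register job_C */13 -> active={job_A:*/6, job_B:*/11, job_C:*/13, job_E:*/2}
Op 9: register job_C */8 -> active={job_A:*/6, job_B:*/11, job_C:*/8, job_E:*/2}
Op 10: register job_B */8 -> active={job_A:*/6, job_B:*/8, job_C:*/8, job_E:*/2}
Op 11: register job_B */19 -> active={job_A:*/6, job_B:*/19, job_C:*/8, job_E:*/2}
  job_A: interval 6, next fire after T=120 is 126
  job_B: interval 19, next fire after T=120 is 133
  job_C: interval 8, next fire after T=120 is 128
  job_E: interval 2, next fire after T=120 is 122
Earliest fire time = 122 (job job_E)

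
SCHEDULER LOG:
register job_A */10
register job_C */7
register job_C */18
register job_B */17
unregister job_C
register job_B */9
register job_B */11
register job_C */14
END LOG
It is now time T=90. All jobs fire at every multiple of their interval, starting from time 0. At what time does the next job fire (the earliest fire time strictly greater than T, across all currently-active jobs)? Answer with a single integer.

Answer: 98

Derivation:
Op 1: register job_A */10 -> active={job_A:*/10}
Op 2: register job_C */7 -> active={job_A:*/10, job_C:*/7}
Op 3: register job_C */18 -> active={job_A:*/10, job_C:*/18}
Op 4: register job_B */17 -> active={job_A:*/10, job_B:*/17, job_C:*/18}
Op 5: unregister job_C -> active={job_A:*/10, job_B:*/17}
Op 6: register job_B */9 -> active={job_A:*/10, job_B:*/9}
Op 7: register job_B */11 -> active={job_A:*/10, job_B:*/11}
Op 8: register job_C */14 -> active={job_A:*/10, job_B:*/11, job_C:*/14}
  job_A: interval 10, next fire after T=90 is 100
  job_B: interval 11, next fire after T=90 is 99
  job_C: interval 14, next fire after T=90 is 98
Earliest fire time = 98 (job job_C)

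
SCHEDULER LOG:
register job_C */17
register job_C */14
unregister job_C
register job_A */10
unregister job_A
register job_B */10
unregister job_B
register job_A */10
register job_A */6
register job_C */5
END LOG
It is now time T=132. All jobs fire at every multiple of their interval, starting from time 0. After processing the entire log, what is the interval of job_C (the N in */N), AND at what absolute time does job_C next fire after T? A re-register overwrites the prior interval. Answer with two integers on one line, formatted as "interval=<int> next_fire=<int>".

Op 1: register job_C */17 -> active={job_C:*/17}
Op 2: register job_C */14 -> active={job_C:*/14}
Op 3: unregister job_C -> active={}
Op 4: register job_A */10 -> active={job_A:*/10}
Op 5: unregister job_A -> active={}
Op 6: register job_B */10 -> active={job_B:*/10}
Op 7: unregister job_B -> active={}
Op 8: register job_A */10 -> active={job_A:*/10}
Op 9: register job_A */6 -> active={job_A:*/6}
Op 10: register job_C */5 -> active={job_A:*/6, job_C:*/5}
Final interval of job_C = 5
Next fire of job_C after T=132: (132//5+1)*5 = 135

Answer: interval=5 next_fire=135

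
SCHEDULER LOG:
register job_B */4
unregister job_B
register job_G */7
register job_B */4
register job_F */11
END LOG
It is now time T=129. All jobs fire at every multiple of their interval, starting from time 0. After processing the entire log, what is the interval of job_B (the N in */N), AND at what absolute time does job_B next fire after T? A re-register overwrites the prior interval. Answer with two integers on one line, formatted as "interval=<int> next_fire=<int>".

Answer: interval=4 next_fire=132

Derivation:
Op 1: register job_B */4 -> active={job_B:*/4}
Op 2: unregister job_B -> active={}
Op 3: register job_G */7 -> active={job_G:*/7}
Op 4: register job_B */4 -> active={job_B:*/4, job_G:*/7}
Op 5: register job_F */11 -> active={job_B:*/4, job_F:*/11, job_G:*/7}
Final interval of job_B = 4
Next fire of job_B after T=129: (129//4+1)*4 = 132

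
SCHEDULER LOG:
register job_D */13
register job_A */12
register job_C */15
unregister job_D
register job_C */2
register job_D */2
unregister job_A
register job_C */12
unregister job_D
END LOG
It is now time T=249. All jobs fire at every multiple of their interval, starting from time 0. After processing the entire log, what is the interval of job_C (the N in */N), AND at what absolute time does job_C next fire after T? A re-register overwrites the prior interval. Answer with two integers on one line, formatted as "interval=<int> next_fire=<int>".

Answer: interval=12 next_fire=252

Derivation:
Op 1: register job_D */13 -> active={job_D:*/13}
Op 2: register job_A */12 -> active={job_A:*/12, job_D:*/13}
Op 3: register job_C */15 -> active={job_A:*/12, job_C:*/15, job_D:*/13}
Op 4: unregister job_D -> active={job_A:*/12, job_C:*/15}
Op 5: register job_C */2 -> active={job_A:*/12, job_C:*/2}
Op 6: register job_D */2 -> active={job_A:*/12, job_C:*/2, job_D:*/2}
Op 7: unregister job_A -> active={job_C:*/2, job_D:*/2}
Op 8: register job_C */12 -> active={job_C:*/12, job_D:*/2}
Op 9: unregister job_D -> active={job_C:*/12}
Final interval of job_C = 12
Next fire of job_C after T=249: (249//12+1)*12 = 252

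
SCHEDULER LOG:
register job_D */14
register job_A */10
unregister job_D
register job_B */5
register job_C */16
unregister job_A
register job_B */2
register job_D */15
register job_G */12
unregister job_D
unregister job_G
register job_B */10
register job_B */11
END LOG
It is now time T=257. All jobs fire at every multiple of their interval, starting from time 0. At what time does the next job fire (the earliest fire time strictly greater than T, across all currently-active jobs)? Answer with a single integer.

Op 1: register job_D */14 -> active={job_D:*/14}
Op 2: register job_A */10 -> active={job_A:*/10, job_D:*/14}
Op 3: unregister job_D -> active={job_A:*/10}
Op 4: register job_B */5 -> active={job_A:*/10, job_B:*/5}
Op 5: register job_C */16 -> active={job_A:*/10, job_B:*/5, job_C:*/16}
Op 6: unregister job_A -> active={job_B:*/5, job_C:*/16}
Op 7: register job_B */2 -> active={job_B:*/2, job_C:*/16}
Op 8: register job_D */15 -> active={job_B:*/2, job_C:*/16, job_D:*/15}
Op 9: register job_G */12 -> active={job_B:*/2, job_C:*/16, job_D:*/15, job_G:*/12}
Op 10: unregister job_D -> active={job_B:*/2, job_C:*/16, job_G:*/12}
Op 11: unregister job_G -> active={job_B:*/2, job_C:*/16}
Op 12: register job_B */10 -> active={job_B:*/10, job_C:*/16}
Op 13: register job_B */11 -> active={job_B:*/11, job_C:*/16}
  job_B: interval 11, next fire after T=257 is 264
  job_C: interval 16, next fire after T=257 is 272
Earliest fire time = 264 (job job_B)

Answer: 264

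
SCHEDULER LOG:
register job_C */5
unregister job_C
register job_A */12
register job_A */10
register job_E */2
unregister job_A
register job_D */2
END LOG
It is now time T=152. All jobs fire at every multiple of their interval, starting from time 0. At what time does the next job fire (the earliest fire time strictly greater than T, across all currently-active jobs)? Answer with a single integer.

Op 1: register job_C */5 -> active={job_C:*/5}
Op 2: unregister job_C -> active={}
Op 3: register job_A */12 -> active={job_A:*/12}
Op 4: register job_A */10 -> active={job_A:*/10}
Op 5: register job_E */2 -> active={job_A:*/10, job_E:*/2}
Op 6: unregister job_A -> active={job_E:*/2}
Op 7: register job_D */2 -> active={job_D:*/2, job_E:*/2}
  job_D: interval 2, next fire after T=152 is 154
  job_E: interval 2, next fire after T=152 is 154
Earliest fire time = 154 (job job_D)

Answer: 154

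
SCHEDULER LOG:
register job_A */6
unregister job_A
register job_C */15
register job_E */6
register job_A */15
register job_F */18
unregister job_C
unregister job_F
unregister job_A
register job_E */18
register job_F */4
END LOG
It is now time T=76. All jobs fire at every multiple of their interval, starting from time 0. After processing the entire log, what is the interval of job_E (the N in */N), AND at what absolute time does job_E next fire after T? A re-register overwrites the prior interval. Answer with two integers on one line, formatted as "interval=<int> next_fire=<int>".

Op 1: register job_A */6 -> active={job_A:*/6}
Op 2: unregister job_A -> active={}
Op 3: register job_C */15 -> active={job_C:*/15}
Op 4: register job_E */6 -> active={job_C:*/15, job_E:*/6}
Op 5: register job_A */15 -> active={job_A:*/15, job_C:*/15, job_E:*/6}
Op 6: register job_F */18 -> active={job_A:*/15, job_C:*/15, job_E:*/6, job_F:*/18}
Op 7: unregister job_C -> active={job_A:*/15, job_E:*/6, job_F:*/18}
Op 8: unregister job_F -> active={job_A:*/15, job_E:*/6}
Op 9: unregister job_A -> active={job_E:*/6}
Op 10: register job_E */18 -> active={job_E:*/18}
Op 11: register job_F */4 -> active={job_E:*/18, job_F:*/4}
Final interval of job_E = 18
Next fire of job_E after T=76: (76//18+1)*18 = 90

Answer: interval=18 next_fire=90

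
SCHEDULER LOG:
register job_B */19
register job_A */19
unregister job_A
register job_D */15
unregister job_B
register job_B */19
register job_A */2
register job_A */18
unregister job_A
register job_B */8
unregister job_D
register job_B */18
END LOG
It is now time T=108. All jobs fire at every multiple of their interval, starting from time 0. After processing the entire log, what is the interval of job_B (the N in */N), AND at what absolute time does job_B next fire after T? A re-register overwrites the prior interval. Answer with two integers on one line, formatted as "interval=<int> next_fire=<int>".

Op 1: register job_B */19 -> active={job_B:*/19}
Op 2: register job_A */19 -> active={job_A:*/19, job_B:*/19}
Op 3: unregister job_A -> active={job_B:*/19}
Op 4: register job_D */15 -> active={job_B:*/19, job_D:*/15}
Op 5: unregister job_B -> active={job_D:*/15}
Op 6: register job_B */19 -> active={job_B:*/19, job_D:*/15}
Op 7: register job_A */2 -> active={job_A:*/2, job_B:*/19, job_D:*/15}
Op 8: register job_A */18 -> active={job_A:*/18, job_B:*/19, job_D:*/15}
Op 9: unregister job_A -> active={job_B:*/19, job_D:*/15}
Op 10: register job_B */8 -> active={job_B:*/8, job_D:*/15}
Op 11: unregister job_D -> active={job_B:*/8}
Op 12: register job_B */18 -> active={job_B:*/18}
Final interval of job_B = 18
Next fire of job_B after T=108: (108//18+1)*18 = 126

Answer: interval=18 next_fire=126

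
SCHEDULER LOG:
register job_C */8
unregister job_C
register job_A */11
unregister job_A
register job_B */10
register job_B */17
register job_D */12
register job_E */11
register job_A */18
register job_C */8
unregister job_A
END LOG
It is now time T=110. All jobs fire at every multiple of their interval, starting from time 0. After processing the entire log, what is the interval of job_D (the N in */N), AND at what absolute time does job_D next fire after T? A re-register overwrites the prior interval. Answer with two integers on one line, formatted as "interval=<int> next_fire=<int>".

Op 1: register job_C */8 -> active={job_C:*/8}
Op 2: unregister job_C -> active={}
Op 3: register job_A */11 -> active={job_A:*/11}
Op 4: unregister job_A -> active={}
Op 5: register job_B */10 -> active={job_B:*/10}
Op 6: register job_B */17 -> active={job_B:*/17}
Op 7: register job_D */12 -> active={job_B:*/17, job_D:*/12}
Op 8: register job_E */11 -> active={job_B:*/17, job_D:*/12, job_E:*/11}
Op 9: register job_A */18 -> active={job_A:*/18, job_B:*/17, job_D:*/12, job_E:*/11}
Op 10: register job_C */8 -> active={job_A:*/18, job_B:*/17, job_C:*/8, job_D:*/12, job_E:*/11}
Op 11: unregister job_A -> active={job_B:*/17, job_C:*/8, job_D:*/12, job_E:*/11}
Final interval of job_D = 12
Next fire of job_D after T=110: (110//12+1)*12 = 120

Answer: interval=12 next_fire=120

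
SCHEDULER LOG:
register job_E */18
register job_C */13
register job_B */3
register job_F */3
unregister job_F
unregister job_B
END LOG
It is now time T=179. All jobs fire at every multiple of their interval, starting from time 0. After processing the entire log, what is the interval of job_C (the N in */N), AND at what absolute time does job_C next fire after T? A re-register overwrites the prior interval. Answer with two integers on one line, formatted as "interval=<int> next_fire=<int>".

Answer: interval=13 next_fire=182

Derivation:
Op 1: register job_E */18 -> active={job_E:*/18}
Op 2: register job_C */13 -> active={job_C:*/13, job_E:*/18}
Op 3: register job_B */3 -> active={job_B:*/3, job_C:*/13, job_E:*/18}
Op 4: register job_F */3 -> active={job_B:*/3, job_C:*/13, job_E:*/18, job_F:*/3}
Op 5: unregister job_F -> active={job_B:*/3, job_C:*/13, job_E:*/18}
Op 6: unregister job_B -> active={job_C:*/13, job_E:*/18}
Final interval of job_C = 13
Next fire of job_C after T=179: (179//13+1)*13 = 182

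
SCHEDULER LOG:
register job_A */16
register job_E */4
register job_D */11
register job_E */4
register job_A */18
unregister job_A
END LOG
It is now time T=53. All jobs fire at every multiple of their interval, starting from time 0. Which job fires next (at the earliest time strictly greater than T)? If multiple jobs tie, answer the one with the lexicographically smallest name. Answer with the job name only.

Answer: job_D

Derivation:
Op 1: register job_A */16 -> active={job_A:*/16}
Op 2: register job_E */4 -> active={job_A:*/16, job_E:*/4}
Op 3: register job_D */11 -> active={job_A:*/16, job_D:*/11, job_E:*/4}
Op 4: register job_E */4 -> active={job_A:*/16, job_D:*/11, job_E:*/4}
Op 5: register job_A */18 -> active={job_A:*/18, job_D:*/11, job_E:*/4}
Op 6: unregister job_A -> active={job_D:*/11, job_E:*/4}
  job_D: interval 11, next fire after T=53 is 55
  job_E: interval 4, next fire after T=53 is 56
Earliest = 55, winner (lex tiebreak) = job_D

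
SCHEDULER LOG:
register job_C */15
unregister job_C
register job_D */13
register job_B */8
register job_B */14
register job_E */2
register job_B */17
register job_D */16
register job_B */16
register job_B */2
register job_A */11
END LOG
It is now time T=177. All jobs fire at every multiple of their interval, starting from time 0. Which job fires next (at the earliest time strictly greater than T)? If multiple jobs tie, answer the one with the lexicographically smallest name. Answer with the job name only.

Answer: job_B

Derivation:
Op 1: register job_C */15 -> active={job_C:*/15}
Op 2: unregister job_C -> active={}
Op 3: register job_D */13 -> active={job_D:*/13}
Op 4: register job_B */8 -> active={job_B:*/8, job_D:*/13}
Op 5: register job_B */14 -> active={job_B:*/14, job_D:*/13}
Op 6: register job_E */2 -> active={job_B:*/14, job_D:*/13, job_E:*/2}
Op 7: register job_B */17 -> active={job_B:*/17, job_D:*/13, job_E:*/2}
Op 8: register job_D */16 -> active={job_B:*/17, job_D:*/16, job_E:*/2}
Op 9: register job_B */16 -> active={job_B:*/16, job_D:*/16, job_E:*/2}
Op 10: register job_B */2 -> active={job_B:*/2, job_D:*/16, job_E:*/2}
Op 11: register job_A */11 -> active={job_A:*/11, job_B:*/2, job_D:*/16, job_E:*/2}
  job_A: interval 11, next fire after T=177 is 187
  job_B: interval 2, next fire after T=177 is 178
  job_D: interval 16, next fire after T=177 is 192
  job_E: interval 2, next fire after T=177 is 178
Earliest = 178, winner (lex tiebreak) = job_B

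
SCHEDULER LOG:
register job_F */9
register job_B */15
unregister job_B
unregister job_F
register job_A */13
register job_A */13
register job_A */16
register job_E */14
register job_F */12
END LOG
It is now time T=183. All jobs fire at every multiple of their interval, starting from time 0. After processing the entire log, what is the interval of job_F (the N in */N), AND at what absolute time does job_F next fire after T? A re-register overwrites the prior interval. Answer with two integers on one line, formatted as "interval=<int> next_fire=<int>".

Answer: interval=12 next_fire=192

Derivation:
Op 1: register job_F */9 -> active={job_F:*/9}
Op 2: register job_B */15 -> active={job_B:*/15, job_F:*/9}
Op 3: unregister job_B -> active={job_F:*/9}
Op 4: unregister job_F -> active={}
Op 5: register job_A */13 -> active={job_A:*/13}
Op 6: register job_A */13 -> active={job_A:*/13}
Op 7: register job_A */16 -> active={job_A:*/16}
Op 8: register job_E */14 -> active={job_A:*/16, job_E:*/14}
Op 9: register job_F */12 -> active={job_A:*/16, job_E:*/14, job_F:*/12}
Final interval of job_F = 12
Next fire of job_F after T=183: (183//12+1)*12 = 192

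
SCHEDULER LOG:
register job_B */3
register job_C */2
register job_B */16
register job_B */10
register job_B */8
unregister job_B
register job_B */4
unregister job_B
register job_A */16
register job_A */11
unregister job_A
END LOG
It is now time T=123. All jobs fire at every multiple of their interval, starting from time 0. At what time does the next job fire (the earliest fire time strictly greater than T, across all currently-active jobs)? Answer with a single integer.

Op 1: register job_B */3 -> active={job_B:*/3}
Op 2: register job_C */2 -> active={job_B:*/3, job_C:*/2}
Op 3: register job_B */16 -> active={job_B:*/16, job_C:*/2}
Op 4: register job_B */10 -> active={job_B:*/10, job_C:*/2}
Op 5: register job_B */8 -> active={job_B:*/8, job_C:*/2}
Op 6: unregister job_B -> active={job_C:*/2}
Op 7: register job_B */4 -> active={job_B:*/4, job_C:*/2}
Op 8: unregister job_B -> active={job_C:*/2}
Op 9: register job_A */16 -> active={job_A:*/16, job_C:*/2}
Op 10: register job_A */11 -> active={job_A:*/11, job_C:*/2}
Op 11: unregister job_A -> active={job_C:*/2}
  job_C: interval 2, next fire after T=123 is 124
Earliest fire time = 124 (job job_C)

Answer: 124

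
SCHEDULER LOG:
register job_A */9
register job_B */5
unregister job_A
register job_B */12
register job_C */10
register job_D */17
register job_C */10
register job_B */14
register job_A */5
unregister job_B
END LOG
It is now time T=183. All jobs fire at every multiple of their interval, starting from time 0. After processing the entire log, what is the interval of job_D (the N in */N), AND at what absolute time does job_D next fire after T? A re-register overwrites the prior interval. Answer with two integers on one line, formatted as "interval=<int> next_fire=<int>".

Op 1: register job_A */9 -> active={job_A:*/9}
Op 2: register job_B */5 -> active={job_A:*/9, job_B:*/5}
Op 3: unregister job_A -> active={job_B:*/5}
Op 4: register job_B */12 -> active={job_B:*/12}
Op 5: register job_C */10 -> active={job_B:*/12, job_C:*/10}
Op 6: register job_D */17 -> active={job_B:*/12, job_C:*/10, job_D:*/17}
Op 7: register job_C */10 -> active={job_B:*/12, job_C:*/10, job_D:*/17}
Op 8: register job_B */14 -> active={job_B:*/14, job_C:*/10, job_D:*/17}
Op 9: register job_A */5 -> active={job_A:*/5, job_B:*/14, job_C:*/10, job_D:*/17}
Op 10: unregister job_B -> active={job_A:*/5, job_C:*/10, job_D:*/17}
Final interval of job_D = 17
Next fire of job_D after T=183: (183//17+1)*17 = 187

Answer: interval=17 next_fire=187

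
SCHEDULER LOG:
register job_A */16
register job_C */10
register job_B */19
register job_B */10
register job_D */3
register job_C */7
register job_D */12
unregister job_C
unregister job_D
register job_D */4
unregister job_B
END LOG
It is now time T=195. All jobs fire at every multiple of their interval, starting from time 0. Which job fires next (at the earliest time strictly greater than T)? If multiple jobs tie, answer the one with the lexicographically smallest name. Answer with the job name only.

Answer: job_D

Derivation:
Op 1: register job_A */16 -> active={job_A:*/16}
Op 2: register job_C */10 -> active={job_A:*/16, job_C:*/10}
Op 3: register job_B */19 -> active={job_A:*/16, job_B:*/19, job_C:*/10}
Op 4: register job_B */10 -> active={job_A:*/16, job_B:*/10, job_C:*/10}
Op 5: register job_D */3 -> active={job_A:*/16, job_B:*/10, job_C:*/10, job_D:*/3}
Op 6: register job_C */7 -> active={job_A:*/16, job_B:*/10, job_C:*/7, job_D:*/3}
Op 7: register job_D */12 -> active={job_A:*/16, job_B:*/10, job_C:*/7, job_D:*/12}
Op 8: unregister job_C -> active={job_A:*/16, job_B:*/10, job_D:*/12}
Op 9: unregister job_D -> active={job_A:*/16, job_B:*/10}
Op 10: register job_D */4 -> active={job_A:*/16, job_B:*/10, job_D:*/4}
Op 11: unregister job_B -> active={job_A:*/16, job_D:*/4}
  job_A: interval 16, next fire after T=195 is 208
  job_D: interval 4, next fire after T=195 is 196
Earliest = 196, winner (lex tiebreak) = job_D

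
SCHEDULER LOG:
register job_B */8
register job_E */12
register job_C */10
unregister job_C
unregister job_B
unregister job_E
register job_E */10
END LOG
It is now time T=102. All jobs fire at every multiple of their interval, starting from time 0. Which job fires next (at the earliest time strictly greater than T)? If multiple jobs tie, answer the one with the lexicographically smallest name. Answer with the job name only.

Op 1: register job_B */8 -> active={job_B:*/8}
Op 2: register job_E */12 -> active={job_B:*/8, job_E:*/12}
Op 3: register job_C */10 -> active={job_B:*/8, job_C:*/10, job_E:*/12}
Op 4: unregister job_C -> active={job_B:*/8, job_E:*/12}
Op 5: unregister job_B -> active={job_E:*/12}
Op 6: unregister job_E -> active={}
Op 7: register job_E */10 -> active={job_E:*/10}
  job_E: interval 10, next fire after T=102 is 110
Earliest = 110, winner (lex tiebreak) = job_E

Answer: job_E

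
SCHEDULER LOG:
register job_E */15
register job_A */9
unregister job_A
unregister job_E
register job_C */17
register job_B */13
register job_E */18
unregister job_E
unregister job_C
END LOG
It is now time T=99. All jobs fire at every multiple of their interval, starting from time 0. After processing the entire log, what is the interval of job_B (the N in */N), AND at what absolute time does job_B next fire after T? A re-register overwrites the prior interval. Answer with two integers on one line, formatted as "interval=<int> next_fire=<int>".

Answer: interval=13 next_fire=104

Derivation:
Op 1: register job_E */15 -> active={job_E:*/15}
Op 2: register job_A */9 -> active={job_A:*/9, job_E:*/15}
Op 3: unregister job_A -> active={job_E:*/15}
Op 4: unregister job_E -> active={}
Op 5: register job_C */17 -> active={job_C:*/17}
Op 6: register job_B */13 -> active={job_B:*/13, job_C:*/17}
Op 7: register job_E */18 -> active={job_B:*/13, job_C:*/17, job_E:*/18}
Op 8: unregister job_E -> active={job_B:*/13, job_C:*/17}
Op 9: unregister job_C -> active={job_B:*/13}
Final interval of job_B = 13
Next fire of job_B after T=99: (99//13+1)*13 = 104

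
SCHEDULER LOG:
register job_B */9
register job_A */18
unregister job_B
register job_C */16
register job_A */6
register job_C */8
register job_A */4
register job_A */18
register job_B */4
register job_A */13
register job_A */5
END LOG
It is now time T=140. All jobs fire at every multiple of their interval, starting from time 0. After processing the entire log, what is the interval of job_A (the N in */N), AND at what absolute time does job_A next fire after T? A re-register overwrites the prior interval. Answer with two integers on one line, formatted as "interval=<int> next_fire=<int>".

Answer: interval=5 next_fire=145

Derivation:
Op 1: register job_B */9 -> active={job_B:*/9}
Op 2: register job_A */18 -> active={job_A:*/18, job_B:*/9}
Op 3: unregister job_B -> active={job_A:*/18}
Op 4: register job_C */16 -> active={job_A:*/18, job_C:*/16}
Op 5: register job_A */6 -> active={job_A:*/6, job_C:*/16}
Op 6: register job_C */8 -> active={job_A:*/6, job_C:*/8}
Op 7: register job_A */4 -> active={job_A:*/4, job_C:*/8}
Op 8: register job_A */18 -> active={job_A:*/18, job_C:*/8}
Op 9: register job_B */4 -> active={job_A:*/18, job_B:*/4, job_C:*/8}
Op 10: register job_A */13 -> active={job_A:*/13, job_B:*/4, job_C:*/8}
Op 11: register job_A */5 -> active={job_A:*/5, job_B:*/4, job_C:*/8}
Final interval of job_A = 5
Next fire of job_A after T=140: (140//5+1)*5 = 145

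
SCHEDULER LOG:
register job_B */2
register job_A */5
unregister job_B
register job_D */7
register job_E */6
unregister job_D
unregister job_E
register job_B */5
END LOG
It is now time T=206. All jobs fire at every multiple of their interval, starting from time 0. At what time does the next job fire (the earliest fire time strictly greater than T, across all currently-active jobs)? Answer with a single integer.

Answer: 210

Derivation:
Op 1: register job_B */2 -> active={job_B:*/2}
Op 2: register job_A */5 -> active={job_A:*/5, job_B:*/2}
Op 3: unregister job_B -> active={job_A:*/5}
Op 4: register job_D */7 -> active={job_A:*/5, job_D:*/7}
Op 5: register job_E */6 -> active={job_A:*/5, job_D:*/7, job_E:*/6}
Op 6: unregister job_D -> active={job_A:*/5, job_E:*/6}
Op 7: unregister job_E -> active={job_A:*/5}
Op 8: register job_B */5 -> active={job_A:*/5, job_B:*/5}
  job_A: interval 5, next fire after T=206 is 210
  job_B: interval 5, next fire after T=206 is 210
Earliest fire time = 210 (job job_A)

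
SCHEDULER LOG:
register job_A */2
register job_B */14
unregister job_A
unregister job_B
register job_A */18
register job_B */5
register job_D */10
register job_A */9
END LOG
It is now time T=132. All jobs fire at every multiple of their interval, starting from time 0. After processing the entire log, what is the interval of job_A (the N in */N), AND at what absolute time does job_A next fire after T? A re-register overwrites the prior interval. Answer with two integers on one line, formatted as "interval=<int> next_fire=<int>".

Op 1: register job_A */2 -> active={job_A:*/2}
Op 2: register job_B */14 -> active={job_A:*/2, job_B:*/14}
Op 3: unregister job_A -> active={job_B:*/14}
Op 4: unregister job_B -> active={}
Op 5: register job_A */18 -> active={job_A:*/18}
Op 6: register job_B */5 -> active={job_A:*/18, job_B:*/5}
Op 7: register job_D */10 -> active={job_A:*/18, job_B:*/5, job_D:*/10}
Op 8: register job_A */9 -> active={job_A:*/9, job_B:*/5, job_D:*/10}
Final interval of job_A = 9
Next fire of job_A after T=132: (132//9+1)*9 = 135

Answer: interval=9 next_fire=135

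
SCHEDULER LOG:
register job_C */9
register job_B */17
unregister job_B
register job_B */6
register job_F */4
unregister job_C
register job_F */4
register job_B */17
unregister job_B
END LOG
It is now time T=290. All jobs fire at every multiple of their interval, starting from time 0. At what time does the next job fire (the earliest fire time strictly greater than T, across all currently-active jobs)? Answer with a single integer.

Op 1: register job_C */9 -> active={job_C:*/9}
Op 2: register job_B */17 -> active={job_B:*/17, job_C:*/9}
Op 3: unregister job_B -> active={job_C:*/9}
Op 4: register job_B */6 -> active={job_B:*/6, job_C:*/9}
Op 5: register job_F */4 -> active={job_B:*/6, job_C:*/9, job_F:*/4}
Op 6: unregister job_C -> active={job_B:*/6, job_F:*/4}
Op 7: register job_F */4 -> active={job_B:*/6, job_F:*/4}
Op 8: register job_B */17 -> active={job_B:*/17, job_F:*/4}
Op 9: unregister job_B -> active={job_F:*/4}
  job_F: interval 4, next fire after T=290 is 292
Earliest fire time = 292 (job job_F)

Answer: 292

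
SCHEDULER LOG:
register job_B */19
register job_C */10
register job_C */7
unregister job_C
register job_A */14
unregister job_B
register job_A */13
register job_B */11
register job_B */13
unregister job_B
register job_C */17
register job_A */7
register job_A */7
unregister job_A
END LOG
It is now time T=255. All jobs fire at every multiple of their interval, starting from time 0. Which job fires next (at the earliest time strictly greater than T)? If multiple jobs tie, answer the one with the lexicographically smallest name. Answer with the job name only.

Op 1: register job_B */19 -> active={job_B:*/19}
Op 2: register job_C */10 -> active={job_B:*/19, job_C:*/10}
Op 3: register job_C */7 -> active={job_B:*/19, job_C:*/7}
Op 4: unregister job_C -> active={job_B:*/19}
Op 5: register job_A */14 -> active={job_A:*/14, job_B:*/19}
Op 6: unregister job_B -> active={job_A:*/14}
Op 7: register job_A */13 -> active={job_A:*/13}
Op 8: register job_B */11 -> active={job_A:*/13, job_B:*/11}
Op 9: register job_B */13 -> active={job_A:*/13, job_B:*/13}
Op 10: unregister job_B -> active={job_A:*/13}
Op 11: register job_C */17 -> active={job_A:*/13, job_C:*/17}
Op 12: register job_A */7 -> active={job_A:*/7, job_C:*/17}
Op 13: register job_A */7 -> active={job_A:*/7, job_C:*/17}
Op 14: unregister job_A -> active={job_C:*/17}
  job_C: interval 17, next fire after T=255 is 272
Earliest = 272, winner (lex tiebreak) = job_C

Answer: job_C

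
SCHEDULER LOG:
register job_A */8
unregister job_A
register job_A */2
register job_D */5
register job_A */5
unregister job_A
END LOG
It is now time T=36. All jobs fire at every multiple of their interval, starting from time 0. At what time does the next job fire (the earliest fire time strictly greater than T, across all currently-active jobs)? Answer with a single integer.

Answer: 40

Derivation:
Op 1: register job_A */8 -> active={job_A:*/8}
Op 2: unregister job_A -> active={}
Op 3: register job_A */2 -> active={job_A:*/2}
Op 4: register job_D */5 -> active={job_A:*/2, job_D:*/5}
Op 5: register job_A */5 -> active={job_A:*/5, job_D:*/5}
Op 6: unregister job_A -> active={job_D:*/5}
  job_D: interval 5, next fire after T=36 is 40
Earliest fire time = 40 (job job_D)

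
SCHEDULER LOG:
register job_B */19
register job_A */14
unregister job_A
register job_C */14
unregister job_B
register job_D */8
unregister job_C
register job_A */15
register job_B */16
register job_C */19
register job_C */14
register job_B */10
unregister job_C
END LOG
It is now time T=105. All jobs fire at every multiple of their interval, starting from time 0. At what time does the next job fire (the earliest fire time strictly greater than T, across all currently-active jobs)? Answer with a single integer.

Answer: 110

Derivation:
Op 1: register job_B */19 -> active={job_B:*/19}
Op 2: register job_A */14 -> active={job_A:*/14, job_B:*/19}
Op 3: unregister job_A -> active={job_B:*/19}
Op 4: register job_C */14 -> active={job_B:*/19, job_C:*/14}
Op 5: unregister job_B -> active={job_C:*/14}
Op 6: register job_D */8 -> active={job_C:*/14, job_D:*/8}
Op 7: unregister job_C -> active={job_D:*/8}
Op 8: register job_A */15 -> active={job_A:*/15, job_D:*/8}
Op 9: register job_B */16 -> active={job_A:*/15, job_B:*/16, job_D:*/8}
Op 10: register job_C */19 -> active={job_A:*/15, job_B:*/16, job_C:*/19, job_D:*/8}
Op 11: register job_C */14 -> active={job_A:*/15, job_B:*/16, job_C:*/14, job_D:*/8}
Op 12: register job_B */10 -> active={job_A:*/15, job_B:*/10, job_C:*/14, job_D:*/8}
Op 13: unregister job_C -> active={job_A:*/15, job_B:*/10, job_D:*/8}
  job_A: interval 15, next fire after T=105 is 120
  job_B: interval 10, next fire after T=105 is 110
  job_D: interval 8, next fire after T=105 is 112
Earliest fire time = 110 (job job_B)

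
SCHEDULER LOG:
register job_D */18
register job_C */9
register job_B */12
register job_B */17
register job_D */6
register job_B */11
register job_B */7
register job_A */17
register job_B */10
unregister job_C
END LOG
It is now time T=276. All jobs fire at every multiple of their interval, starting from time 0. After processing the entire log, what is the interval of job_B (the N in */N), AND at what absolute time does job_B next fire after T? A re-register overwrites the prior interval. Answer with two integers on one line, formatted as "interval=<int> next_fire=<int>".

Answer: interval=10 next_fire=280

Derivation:
Op 1: register job_D */18 -> active={job_D:*/18}
Op 2: register job_C */9 -> active={job_C:*/9, job_D:*/18}
Op 3: register job_B */12 -> active={job_B:*/12, job_C:*/9, job_D:*/18}
Op 4: register job_B */17 -> active={job_B:*/17, job_C:*/9, job_D:*/18}
Op 5: register job_D */6 -> active={job_B:*/17, job_C:*/9, job_D:*/6}
Op 6: register job_B */11 -> active={job_B:*/11, job_C:*/9, job_D:*/6}
Op 7: register job_B */7 -> active={job_B:*/7, job_C:*/9, job_D:*/6}
Op 8: register job_A */17 -> active={job_A:*/17, job_B:*/7, job_C:*/9, job_D:*/6}
Op 9: register job_B */10 -> active={job_A:*/17, job_B:*/10, job_C:*/9, job_D:*/6}
Op 10: unregister job_C -> active={job_A:*/17, job_B:*/10, job_D:*/6}
Final interval of job_B = 10
Next fire of job_B after T=276: (276//10+1)*10 = 280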